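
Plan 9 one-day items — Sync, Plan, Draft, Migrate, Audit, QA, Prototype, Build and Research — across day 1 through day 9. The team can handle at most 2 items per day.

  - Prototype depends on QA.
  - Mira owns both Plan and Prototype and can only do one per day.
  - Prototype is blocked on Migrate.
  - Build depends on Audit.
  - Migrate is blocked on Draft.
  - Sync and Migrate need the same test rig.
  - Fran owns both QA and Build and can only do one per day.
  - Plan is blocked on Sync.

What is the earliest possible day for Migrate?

Precedence pushes Migrate to at least day 2; downstream work caps Migrate at day 8.
Migrate at day 2 is achievable: Plan -> day 4, Prototype -> day 3, Research -> day 5, Audit -> day 3, Migrate -> day 2, QA -> day 2, Sync -> day 1, Draft -> day 1, Build -> day 4.

day 2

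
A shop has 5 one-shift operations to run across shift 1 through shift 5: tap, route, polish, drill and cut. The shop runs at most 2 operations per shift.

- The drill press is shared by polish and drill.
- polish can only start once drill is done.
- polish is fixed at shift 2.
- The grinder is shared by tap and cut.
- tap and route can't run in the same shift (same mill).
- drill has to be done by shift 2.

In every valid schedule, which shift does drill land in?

drill's window is shift 1–shift 2.
polish is fixed at shift 2, and drill can't share a shift with polish.
So drill must be shift 1.

shift 1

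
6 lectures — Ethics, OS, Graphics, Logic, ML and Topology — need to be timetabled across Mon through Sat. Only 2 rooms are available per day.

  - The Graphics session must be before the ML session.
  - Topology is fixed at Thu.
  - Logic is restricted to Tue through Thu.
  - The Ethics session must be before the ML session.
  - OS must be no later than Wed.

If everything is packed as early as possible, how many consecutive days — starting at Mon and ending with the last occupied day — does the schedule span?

The precedence chain requires at least 2 distinct days.
With at most 2 per day and 6 lectures, at least 3 days are needed.
Topology can't be placed before Thu — that is day 4 counting from Mon — so the schedule must run through at least 4 days.
4 works (last occupied day: Thu): for example OS in Mon; Graphics in Tue; Ethics in Mon; Topology in Thu; ML in Wed; Logic in Tue.

4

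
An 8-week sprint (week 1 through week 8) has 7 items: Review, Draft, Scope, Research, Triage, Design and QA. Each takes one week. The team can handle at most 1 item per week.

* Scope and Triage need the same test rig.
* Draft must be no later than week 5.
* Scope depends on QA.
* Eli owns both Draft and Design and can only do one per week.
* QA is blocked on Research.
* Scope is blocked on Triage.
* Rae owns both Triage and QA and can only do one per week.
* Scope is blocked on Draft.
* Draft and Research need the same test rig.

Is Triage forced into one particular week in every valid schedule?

No

Triage can be week 1 (e.g. Design in week 7; Triage in week 1; Scope in week 5; QA in week 4; Review in week 6; Draft in week 2; Research in week 3) or week 2 (e.g. Triage=week 2, Draft=week 1, Scope=week 5, Research=week 3, QA=week 4, Review=week 6, Design=week 7).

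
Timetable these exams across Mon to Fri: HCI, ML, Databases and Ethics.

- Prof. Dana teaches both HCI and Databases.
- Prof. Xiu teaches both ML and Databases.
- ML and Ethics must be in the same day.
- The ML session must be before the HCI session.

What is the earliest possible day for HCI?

Precedence pushes HCI to at least Tue.
HCI at Tue is achievable: ML -> Mon, Ethics -> Mon, HCI -> Tue, Databases -> Wed.

Tue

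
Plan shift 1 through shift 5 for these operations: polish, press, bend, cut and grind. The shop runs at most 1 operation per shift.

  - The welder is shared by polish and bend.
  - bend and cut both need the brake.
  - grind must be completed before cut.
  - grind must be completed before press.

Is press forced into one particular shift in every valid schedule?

press can be shift 2 (e.g. cut in shift 3; press in shift 2; polish in shift 4; bend in shift 5; grind in shift 1) or shift 3 (e.g. press=shift 3, grind=shift 1, bend=shift 5, polish=shift 4, cut=shift 2).

No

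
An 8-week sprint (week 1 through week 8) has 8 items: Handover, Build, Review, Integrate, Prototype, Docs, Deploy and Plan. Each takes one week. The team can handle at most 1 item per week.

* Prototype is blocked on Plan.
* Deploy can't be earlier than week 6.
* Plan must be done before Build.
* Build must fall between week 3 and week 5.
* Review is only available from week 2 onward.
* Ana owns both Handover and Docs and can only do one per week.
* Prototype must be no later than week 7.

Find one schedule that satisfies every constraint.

Plan -> week 1, Docs -> week 8, Integrate -> week 7, Prototype -> week 2, Review -> week 4, Deploy -> week 6, Build -> week 3, Handover -> week 5

Checking: Plan(week 1) before Build(week 3); Plan(week 1) before Prototype(week 2); Handover(week 5) != Docs(week 8); Review=week 4 in [week 2,week 8]; Prototype=week 2 in [week 1,week 7]; Build=week 3 in [week 3,week 5]; Deploy=week 6 in [week 6,week 8]; max 1 per week (cap 1).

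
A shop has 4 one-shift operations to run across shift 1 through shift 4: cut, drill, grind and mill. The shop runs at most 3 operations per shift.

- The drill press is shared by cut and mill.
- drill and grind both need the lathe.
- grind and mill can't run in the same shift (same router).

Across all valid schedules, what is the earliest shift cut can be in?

cut at shift 1 is achievable: mill -> shift 3, drill -> shift 1, cut -> shift 1, grind -> shift 2.

shift 1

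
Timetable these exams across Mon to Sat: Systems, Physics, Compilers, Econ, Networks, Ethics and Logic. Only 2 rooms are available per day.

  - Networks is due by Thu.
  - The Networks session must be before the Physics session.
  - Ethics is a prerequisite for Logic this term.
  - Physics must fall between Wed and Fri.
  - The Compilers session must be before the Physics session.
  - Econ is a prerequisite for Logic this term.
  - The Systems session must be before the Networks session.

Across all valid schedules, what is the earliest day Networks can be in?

Precedence pushes Networks to at least Tue; Networks's own window allows nothing later than Thu.
Networks at Tue is achievable: Systems -> Mon, Logic -> Thu, Networks -> Tue, Ethics -> Wed, Physics -> Wed, Compilers -> Mon, Econ -> Tue.

Tue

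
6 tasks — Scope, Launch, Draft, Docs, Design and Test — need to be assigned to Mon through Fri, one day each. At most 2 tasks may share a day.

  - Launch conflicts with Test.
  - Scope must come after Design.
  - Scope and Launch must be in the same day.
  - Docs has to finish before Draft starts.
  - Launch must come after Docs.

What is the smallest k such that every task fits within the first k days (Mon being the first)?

The precedence chain requires at least 2 distinct days.
With at most 2 per day and 6 tasks, at least 3 days are needed.
3 works (last occupied day: Wed): for example Test in Wed; Launch in Tue; Docs in Mon; Design in Mon; Draft in Wed; Scope in Tue.

3 days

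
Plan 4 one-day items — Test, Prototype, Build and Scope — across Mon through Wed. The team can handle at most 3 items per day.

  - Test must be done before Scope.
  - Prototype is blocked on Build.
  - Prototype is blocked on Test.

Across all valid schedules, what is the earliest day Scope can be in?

Precedence pushes Scope to at least Tue.
Scope at Tue is achievable: Scope in Tue; Build in Mon; Test in Mon; Prototype in Tue.

Tue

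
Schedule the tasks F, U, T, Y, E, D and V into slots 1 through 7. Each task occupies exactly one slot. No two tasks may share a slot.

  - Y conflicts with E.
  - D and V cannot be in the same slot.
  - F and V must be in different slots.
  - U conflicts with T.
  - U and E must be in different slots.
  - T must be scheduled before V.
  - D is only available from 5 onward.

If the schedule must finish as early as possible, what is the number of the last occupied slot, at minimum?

The precedence chain requires at least 2 distinct slots.
With at most 1 per slot and 7 tasks, at least 7 slots are needed.
D can't be placed before 5, so the schedule must run through at least slot 5.
7 works (last occupied slot: 7): for example F=3; V=2; D=5; Y=6; U=4; T=1; E=7.

slot 7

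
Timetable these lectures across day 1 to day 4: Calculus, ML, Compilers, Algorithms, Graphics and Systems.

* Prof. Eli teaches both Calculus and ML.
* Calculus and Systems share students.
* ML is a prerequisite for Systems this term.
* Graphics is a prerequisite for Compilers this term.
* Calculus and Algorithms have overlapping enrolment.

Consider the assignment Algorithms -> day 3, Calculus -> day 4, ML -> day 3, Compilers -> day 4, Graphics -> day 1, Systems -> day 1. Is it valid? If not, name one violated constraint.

No — it violates: ML is a prerequisite for Systems this term

ML is a prerequisite for Systems this term — violated.
Prof. Eli teaches both Calculus and ML — holds.
Graphics is a prerequisite for Compilers this term — holds.
Calculus and Systems share students — holds.
Calculus and Algorithms have overlapping enrolment — holds.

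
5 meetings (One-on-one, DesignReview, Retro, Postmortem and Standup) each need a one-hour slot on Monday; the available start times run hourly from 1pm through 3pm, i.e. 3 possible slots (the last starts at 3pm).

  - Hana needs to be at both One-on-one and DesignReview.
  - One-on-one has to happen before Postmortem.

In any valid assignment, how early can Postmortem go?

Precedence pushes Postmortem to at least 2pm.
Postmortem at 2pm is achievable: DesignReview -> 2pm, Retro -> 1pm, One-on-one -> 1pm, Postmortem -> 2pm, Standup -> 1pm.

2pm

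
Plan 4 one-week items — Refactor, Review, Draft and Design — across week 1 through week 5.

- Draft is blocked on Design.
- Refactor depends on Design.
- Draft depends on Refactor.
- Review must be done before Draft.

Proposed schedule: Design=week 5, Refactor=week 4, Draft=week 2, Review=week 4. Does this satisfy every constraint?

Draft depends on Refactor — violated.
Review must be done before Draft — violated.
Draft is blocked on Design — violated.
Refactor depends on Design — violated.

Invalid. Draft is blocked on Design.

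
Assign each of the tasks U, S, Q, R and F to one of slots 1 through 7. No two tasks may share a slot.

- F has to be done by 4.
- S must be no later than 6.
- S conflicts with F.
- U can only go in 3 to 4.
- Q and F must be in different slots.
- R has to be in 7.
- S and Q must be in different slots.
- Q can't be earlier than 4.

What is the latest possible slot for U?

U is available from 3; U's own window allows nothing later than 4.
U at 4 is achievable: F -> 1; R -> 7; U -> 4; S -> 2; Q -> 5.

4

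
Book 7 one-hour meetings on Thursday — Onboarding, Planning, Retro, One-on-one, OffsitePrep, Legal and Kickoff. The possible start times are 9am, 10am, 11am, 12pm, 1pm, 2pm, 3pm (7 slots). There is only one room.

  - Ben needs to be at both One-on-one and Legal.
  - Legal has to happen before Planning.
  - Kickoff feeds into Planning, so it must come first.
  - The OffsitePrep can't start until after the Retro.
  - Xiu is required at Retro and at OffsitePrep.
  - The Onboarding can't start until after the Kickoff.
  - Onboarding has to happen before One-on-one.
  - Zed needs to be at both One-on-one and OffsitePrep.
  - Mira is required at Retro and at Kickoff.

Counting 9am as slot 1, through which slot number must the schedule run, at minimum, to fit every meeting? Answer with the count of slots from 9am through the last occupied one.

7 slots

The precedence chain requires at least 3 distinct slots.
With at most 1 per slot and 7 meetings, at least 7 slots are needed.
7 works (last occupied slot: 3pm): for example Kickoff -> 9am; Legal -> 11am; OffsitePrep -> 3pm; One-on-one -> 2pm; Onboarding -> 10am; Retro -> 1pm; Planning -> 12pm.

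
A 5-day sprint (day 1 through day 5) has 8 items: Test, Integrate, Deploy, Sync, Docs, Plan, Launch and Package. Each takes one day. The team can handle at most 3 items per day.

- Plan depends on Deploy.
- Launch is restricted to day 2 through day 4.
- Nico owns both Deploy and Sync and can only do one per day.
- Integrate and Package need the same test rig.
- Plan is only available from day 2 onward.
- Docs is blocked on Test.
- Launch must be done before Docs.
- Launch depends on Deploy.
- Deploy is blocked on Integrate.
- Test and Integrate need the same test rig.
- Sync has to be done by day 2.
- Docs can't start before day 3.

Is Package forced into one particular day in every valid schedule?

Package can be day 1 (e.g. Launch in day 4; Docs in day 5; Sync in day 1; Package in day 1; Plan in day 4; Integrate in day 2; Test in day 1; Deploy in day 3) or day 2 (e.g. Sync -> day 1; Docs -> day 4; Plan -> day 3; Package -> day 2; Launch -> day 3; Test -> day 2; Deploy -> day 2; Integrate -> day 1).

No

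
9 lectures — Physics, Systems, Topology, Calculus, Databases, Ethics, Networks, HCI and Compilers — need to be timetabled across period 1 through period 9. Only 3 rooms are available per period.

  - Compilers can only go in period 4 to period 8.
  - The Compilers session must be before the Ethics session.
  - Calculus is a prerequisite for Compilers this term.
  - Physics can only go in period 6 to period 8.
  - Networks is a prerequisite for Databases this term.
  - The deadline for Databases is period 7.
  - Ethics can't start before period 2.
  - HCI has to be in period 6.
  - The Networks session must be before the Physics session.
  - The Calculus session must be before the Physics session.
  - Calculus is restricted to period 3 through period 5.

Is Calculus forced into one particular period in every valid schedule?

Calculus can be period 3 (e.g. HCI in period 6; Topology in period 1; Physics in period 6; Databases in period 2; Ethics in period 5; Calculus in period 3; Compilers in period 4; Networks in period 1; Systems in period 1) or period 4 (e.g. Physics=period 6, Topology=period 1, Networks=period 1, Calculus=period 4, HCI=period 6, Systems=period 1, Compilers=period 5, Ethics=period 6, Databases=period 2).

No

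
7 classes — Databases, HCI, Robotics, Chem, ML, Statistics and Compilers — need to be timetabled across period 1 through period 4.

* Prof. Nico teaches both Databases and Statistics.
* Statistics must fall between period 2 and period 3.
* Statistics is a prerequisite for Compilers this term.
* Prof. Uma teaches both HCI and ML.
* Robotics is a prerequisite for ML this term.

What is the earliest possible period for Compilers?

Precedence pushes Compilers to at least period 3.
Compilers at period 3 is achievable: Compilers -> period 3; ML -> period 2; Chem -> period 1; HCI -> period 1; Statistics -> period 2; Robotics -> period 1; Databases -> period 1.

period 3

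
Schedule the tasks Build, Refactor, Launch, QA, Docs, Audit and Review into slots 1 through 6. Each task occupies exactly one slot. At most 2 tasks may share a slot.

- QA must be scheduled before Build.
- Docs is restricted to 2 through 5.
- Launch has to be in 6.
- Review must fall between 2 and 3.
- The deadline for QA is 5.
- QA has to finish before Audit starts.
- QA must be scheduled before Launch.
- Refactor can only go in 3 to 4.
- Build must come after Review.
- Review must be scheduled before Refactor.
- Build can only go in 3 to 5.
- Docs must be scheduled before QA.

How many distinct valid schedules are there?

Splitting on Build: it can be 4 (7), 5 (21). Listing each branch's schedules as (Refactor, Launch, QA, Docs, Audit, Review):
Build=4: (3,6,3,2,4,2) (3,6,3,2,5,2) (3,6,3,2,6,2) (4,6,3,2,5,2) (4,6,3,2,5,3) (4,6,3,2,6,2) (4,6,3,2,6,3) — 7.
Build=5: (3,6,3,2,4,2) (3,6,3,2,5,2) (3,6,3,2,6,2) (3,6,4,2,5,2) (3,6,4,2,6,2) (3,6,4,3,5,2) (3,6,4,3,6,2) (4,6,3,2,4,2) (4,6,3,2,4,3) (4,6,3,2,5,2) (4,6,3,2,5,3) (4,6,3,2,6,2) (4,6,3,2,6,3) (4,6,4,2,5,2) (4,6,4,2,5,3) (4,6,4,2,6,2) (4,6,4,2,6,3) (4,6,4,3,5,2) (4,6,4,3,5,3) (4,6,4,3,6,2) (4,6,4,3,6,3) — 21.
Summing: 7 + 21 = 28.

28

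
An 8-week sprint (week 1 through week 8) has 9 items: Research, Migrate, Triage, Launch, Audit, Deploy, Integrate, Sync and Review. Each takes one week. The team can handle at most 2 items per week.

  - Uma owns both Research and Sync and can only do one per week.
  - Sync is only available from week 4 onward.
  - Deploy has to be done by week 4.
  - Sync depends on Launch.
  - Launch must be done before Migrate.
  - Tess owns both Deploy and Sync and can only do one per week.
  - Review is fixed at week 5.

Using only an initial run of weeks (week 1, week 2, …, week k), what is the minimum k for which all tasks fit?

5 weeks

The precedence chain requires at least 2 distinct weeks.
With at most 2 per week and 9 tasks, at least 5 weeks are needed.
Review can't be placed before week 5, so the schedule must run through at least week 5.
5 works (last occupied week: week 5): for example Research=week 2; Review=week 5; Integrate=week 4; Triage=week 3; Deploy=week 1; Migrate=week 2; Audit=week 3; Launch=week 1; Sync=week 4.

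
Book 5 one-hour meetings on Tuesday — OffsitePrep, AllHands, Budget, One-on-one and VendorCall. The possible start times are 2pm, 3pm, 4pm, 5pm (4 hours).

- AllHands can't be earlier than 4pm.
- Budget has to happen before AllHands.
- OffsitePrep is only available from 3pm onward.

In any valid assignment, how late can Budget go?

4pm

Downstream work caps Budget at 4pm.
Budget at 4pm is achievable: VendorCall in 2pm; AllHands in 5pm; Budget in 4pm; OffsitePrep in 3pm; One-on-one in 2pm.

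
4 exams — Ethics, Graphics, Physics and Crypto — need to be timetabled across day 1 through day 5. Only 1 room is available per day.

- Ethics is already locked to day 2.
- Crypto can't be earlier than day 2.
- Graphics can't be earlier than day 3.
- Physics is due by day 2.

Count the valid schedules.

Splitting on Graphics: it can be day 3 (2), day 4 (2), day 5 (2). Listing each branch's schedules as (Ethics, Physics, Crypto) by day number:
Graphics=day 3: (2,1,4) (2,1,5) — 2.
Graphics=day 4: (2,1,3) (2,1,5) — 2.
Graphics=day 5: (2,1,3) (2,1,4) — 2.
Summing: 2 + 2 + 2 = 6.

6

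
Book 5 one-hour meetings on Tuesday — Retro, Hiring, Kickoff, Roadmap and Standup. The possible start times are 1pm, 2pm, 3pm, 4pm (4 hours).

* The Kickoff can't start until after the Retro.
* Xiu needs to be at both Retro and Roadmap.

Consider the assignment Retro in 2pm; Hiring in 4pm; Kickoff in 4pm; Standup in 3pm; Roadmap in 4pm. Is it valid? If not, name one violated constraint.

Yes, all constraints hold

The Kickoff can't start until after the Retro — holds.
Xiu needs to be at both Retro and Roadmap — holds.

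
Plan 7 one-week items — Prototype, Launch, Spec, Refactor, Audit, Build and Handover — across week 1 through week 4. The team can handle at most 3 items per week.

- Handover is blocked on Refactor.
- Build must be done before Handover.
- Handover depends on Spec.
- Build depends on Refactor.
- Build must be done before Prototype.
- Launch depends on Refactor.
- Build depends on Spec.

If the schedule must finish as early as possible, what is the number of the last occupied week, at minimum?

The precedence chain requires at least 3 distinct weeks.
With at most 3 per week and 7 tasks, at least 3 weeks are needed.
3 works (last occupied week: week 3): for example Launch -> week 2; Build -> week 2; Spec -> week 1; Prototype -> week 3; Audit -> week 1; Handover -> week 3; Refactor -> week 1.

week 3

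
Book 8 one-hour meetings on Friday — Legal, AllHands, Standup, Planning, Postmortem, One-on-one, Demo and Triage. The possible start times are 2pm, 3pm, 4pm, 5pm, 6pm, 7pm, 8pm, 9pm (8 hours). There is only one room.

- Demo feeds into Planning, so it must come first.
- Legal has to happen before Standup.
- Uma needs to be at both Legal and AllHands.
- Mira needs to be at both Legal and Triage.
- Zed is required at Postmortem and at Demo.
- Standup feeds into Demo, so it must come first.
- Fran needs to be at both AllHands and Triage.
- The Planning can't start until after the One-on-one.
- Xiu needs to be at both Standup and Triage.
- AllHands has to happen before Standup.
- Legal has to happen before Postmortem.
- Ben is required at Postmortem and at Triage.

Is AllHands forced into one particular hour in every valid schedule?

No

AllHands can be 2pm (e.g. Triage -> 9pm; Standup -> 4pm; Demo -> 5pm; Legal -> 3pm; One-on-one -> 6pm; Postmortem -> 8pm; Planning -> 7pm; AllHands -> 2pm) or 3pm (e.g. One-on-one -> 6pm, Triage -> 9pm, Postmortem -> 8pm, Demo -> 5pm, Legal -> 2pm, Standup -> 4pm, AllHands -> 3pm, Planning -> 7pm).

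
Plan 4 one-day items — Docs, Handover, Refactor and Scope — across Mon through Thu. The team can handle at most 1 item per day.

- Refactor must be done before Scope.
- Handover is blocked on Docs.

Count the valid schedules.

Splitting on Docs: it can be Mon (3), Tue (2), Wed (1). Listing each branch's schedules as (Handover, Refactor, Scope):
Docs=Mon: (Tue,Wed,Thu) (Wed,Tue,Thu) (Thu,Tue,Wed) — 3.
Docs=Tue: (Wed,Mon,Thu) (Thu,Mon,Wed) — 2.
Docs=Wed: (Thu,Mon,Tue) — 1.
Summing: 3 + 2 + 1 = 6.

6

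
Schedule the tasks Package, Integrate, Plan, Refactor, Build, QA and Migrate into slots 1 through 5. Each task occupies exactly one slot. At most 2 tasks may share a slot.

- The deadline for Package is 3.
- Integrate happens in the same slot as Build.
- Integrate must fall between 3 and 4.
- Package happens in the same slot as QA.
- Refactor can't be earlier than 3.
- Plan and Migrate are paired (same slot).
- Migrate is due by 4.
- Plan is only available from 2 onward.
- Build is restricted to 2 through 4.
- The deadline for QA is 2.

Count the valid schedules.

Splitting on Package: it can be 1 (6), 2 (2). Listing each branch's schedules as (Integrate, Plan, Refactor, Build, QA, Migrate):
Package=1: (3,2,4,3,1,2) (3,2,5,3,1,2) (3,4,5,3,1,4) (4,2,3,4,1,2) (4,2,5,4,1,2) (4,3,5,4,1,3) — 6.
Package=2: (3,4,5,3,2,4) (4,3,5,4,2,3) — 2.
Summing: 6 + 2 = 8.

8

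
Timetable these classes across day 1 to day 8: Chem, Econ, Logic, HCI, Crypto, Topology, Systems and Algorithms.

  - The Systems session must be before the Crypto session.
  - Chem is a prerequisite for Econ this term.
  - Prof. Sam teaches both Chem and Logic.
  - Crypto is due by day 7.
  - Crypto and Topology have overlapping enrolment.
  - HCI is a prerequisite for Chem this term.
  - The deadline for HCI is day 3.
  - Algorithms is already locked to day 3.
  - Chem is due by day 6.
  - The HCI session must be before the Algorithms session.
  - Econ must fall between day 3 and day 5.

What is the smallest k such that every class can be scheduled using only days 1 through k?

3

The precedence chain requires at least 3 distinct days.
3 works (last occupied day: day 3): for example Systems -> day 1, Algorithms -> day 3, Chem -> day 2, Crypto -> day 2, Econ -> day 3, Logic -> day 1, Topology -> day 1, HCI -> day 1.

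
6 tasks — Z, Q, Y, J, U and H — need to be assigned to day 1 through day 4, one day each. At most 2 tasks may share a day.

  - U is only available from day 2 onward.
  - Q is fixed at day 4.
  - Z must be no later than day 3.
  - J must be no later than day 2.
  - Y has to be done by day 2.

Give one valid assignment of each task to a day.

Q in day 4, Z in day 2, U in day 2, Y in day 1, H in day 3, J in day 1

Checking: U=day 2 in [day 2,day 4]; J=day 1 in [day 1,day 2]; Z=day 2 in [day 1,day 3]; Y=day 1 in [day 1,day 2]; Q=day 4 in [day 4,day 4]; max 2 per day (cap 2).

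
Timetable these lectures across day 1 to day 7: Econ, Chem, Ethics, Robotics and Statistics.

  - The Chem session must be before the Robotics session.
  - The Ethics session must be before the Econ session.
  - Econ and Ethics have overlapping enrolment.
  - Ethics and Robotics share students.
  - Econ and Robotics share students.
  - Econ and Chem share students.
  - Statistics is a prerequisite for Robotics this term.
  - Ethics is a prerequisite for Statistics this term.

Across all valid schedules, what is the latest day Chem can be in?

day 6

Downstream work caps Chem at day 6.
Chem at day 6 is achievable: Statistics -> day 2; Robotics -> day 7; Econ -> day 2; Ethics -> day 1; Chem -> day 6.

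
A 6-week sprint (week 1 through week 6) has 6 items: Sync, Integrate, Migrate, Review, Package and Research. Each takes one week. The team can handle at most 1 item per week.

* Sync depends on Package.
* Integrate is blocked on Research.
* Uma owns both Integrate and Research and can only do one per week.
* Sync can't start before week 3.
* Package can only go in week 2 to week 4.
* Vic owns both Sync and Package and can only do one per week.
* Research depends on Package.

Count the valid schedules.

30

Splitting on Sync: it can be week 3 (6), week 4 (8), week 5 (8), week 6 (8). Listing each branch's schedules as (Integrate, Migrate, Review, Package, Research) by week number:
Sync=week 3: (5,1,6,2,4) (5,6,1,2,4) (6,1,4,2,5) (6,1,5,2,4) (6,4,1,2,5) (6,5,1,2,4) — 6.
Sync=week 4: (5,1,6,2,3) (5,6,1,2,3) (6,1,2,3,5) (6,1,3,2,5) (6,1,5,2,3) (6,2,1,3,5) (6,3,1,2,5) (6,5,1,2,3) — 8.
Sync=week 5: (4,1,6,2,3) (4,6,1,2,3) (6,1,2,3,4) (6,1,3,2,4) (6,1,4,2,3) (6,2,1,3,4) (6,3,1,2,4) (6,4,1,2,3) — 8.
Sync=week 6: (4,1,5,2,3) (4,5,1,2,3) (5,1,2,3,4) (5,1,3,2,4) (5,1,4,2,3) (5,2,1,3,4) (5,3,1,2,4) (5,4,1,2,3) — 8.
Summing: 6 + 8 + 8 + 8 = 30.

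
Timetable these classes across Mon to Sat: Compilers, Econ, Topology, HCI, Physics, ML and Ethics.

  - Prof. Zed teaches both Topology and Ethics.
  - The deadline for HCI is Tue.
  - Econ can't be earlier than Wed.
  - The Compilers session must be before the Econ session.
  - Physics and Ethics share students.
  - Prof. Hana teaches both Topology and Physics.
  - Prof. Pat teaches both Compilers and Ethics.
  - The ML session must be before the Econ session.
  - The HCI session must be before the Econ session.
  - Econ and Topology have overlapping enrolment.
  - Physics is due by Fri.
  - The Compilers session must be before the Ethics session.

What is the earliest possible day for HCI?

Mon

HCI's own window allows nothing later than Tue.
HCI at Mon is achievable: Econ -> Wed; HCI -> Mon; Physics -> Mon; Ethics -> Tue; Topology -> Thu; Compilers -> Mon; ML -> Mon.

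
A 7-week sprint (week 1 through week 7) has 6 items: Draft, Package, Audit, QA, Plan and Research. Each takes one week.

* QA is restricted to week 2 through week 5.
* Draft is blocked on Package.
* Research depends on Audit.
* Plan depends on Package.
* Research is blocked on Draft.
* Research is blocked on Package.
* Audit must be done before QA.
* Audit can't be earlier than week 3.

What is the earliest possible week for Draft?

Precedence pushes Draft to at least week 2; downstream work caps Draft at week 6.
Draft at week 2 is achievable: QA -> week 4; Draft -> week 2; Audit -> week 3; Package -> week 1; Research -> week 4; Plan -> week 2.

week 2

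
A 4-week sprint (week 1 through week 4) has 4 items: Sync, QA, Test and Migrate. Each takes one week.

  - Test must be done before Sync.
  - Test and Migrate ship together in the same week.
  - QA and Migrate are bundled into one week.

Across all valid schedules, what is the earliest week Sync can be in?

week 2

Precedence pushes Sync to at least week 2.
Sync at week 2 is achievable: Test -> week 1, Migrate -> week 1, QA -> week 1, Sync -> week 2.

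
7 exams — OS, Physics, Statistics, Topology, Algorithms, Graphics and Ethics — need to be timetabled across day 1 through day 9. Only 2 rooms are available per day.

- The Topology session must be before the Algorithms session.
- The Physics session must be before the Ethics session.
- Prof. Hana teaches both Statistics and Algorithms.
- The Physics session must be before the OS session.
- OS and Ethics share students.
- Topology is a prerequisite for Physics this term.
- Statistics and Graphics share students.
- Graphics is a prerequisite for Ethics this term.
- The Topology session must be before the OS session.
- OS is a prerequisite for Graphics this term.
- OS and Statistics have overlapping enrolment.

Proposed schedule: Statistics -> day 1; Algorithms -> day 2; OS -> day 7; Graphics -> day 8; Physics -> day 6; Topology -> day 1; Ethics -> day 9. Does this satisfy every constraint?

Valid

Prof. Hana teaches both Statistics and Algorithms — holds.
The Physics session must be before the OS session — holds.
OS is a prerequisite for Graphics this term — holds.
The Physics session must be before the Ethics session — holds.
Topology is a prerequisite for Physics this term — holds.
The Topology session must be before the Algorithms session — holds.
The Topology session must be before the OS session — holds.
Graphics is a prerequisite for Ethics this term — holds.
OS and Ethics share students — holds.
Statistics and Graphics share students — holds.
OS and Statistics have overlapping enrolment — holds.
Only 2 rooms are available per day — holds.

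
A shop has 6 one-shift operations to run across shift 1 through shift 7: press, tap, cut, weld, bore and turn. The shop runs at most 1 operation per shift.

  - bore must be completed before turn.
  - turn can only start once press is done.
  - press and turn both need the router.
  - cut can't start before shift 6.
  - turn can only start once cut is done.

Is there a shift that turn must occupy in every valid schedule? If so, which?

Precedence pushes turn to at least shift 7.
So turn is pinned to shift 7.

shift 7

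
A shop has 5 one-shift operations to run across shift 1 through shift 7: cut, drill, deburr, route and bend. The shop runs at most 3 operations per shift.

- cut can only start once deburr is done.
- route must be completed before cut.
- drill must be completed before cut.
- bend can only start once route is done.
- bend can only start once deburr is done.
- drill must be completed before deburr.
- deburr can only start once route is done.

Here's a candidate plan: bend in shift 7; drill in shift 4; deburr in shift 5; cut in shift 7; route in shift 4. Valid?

drill must be completed before deburr — holds.
bend can only start once route is done — holds.
route must be completed before cut — holds.
The shop runs at most 3 operations per shift — holds.
deburr can only start once route is done — holds.
drill must be completed before cut — holds.
cut can only start once deburr is done — holds.
bend can only start once deburr is done — holds.

Yes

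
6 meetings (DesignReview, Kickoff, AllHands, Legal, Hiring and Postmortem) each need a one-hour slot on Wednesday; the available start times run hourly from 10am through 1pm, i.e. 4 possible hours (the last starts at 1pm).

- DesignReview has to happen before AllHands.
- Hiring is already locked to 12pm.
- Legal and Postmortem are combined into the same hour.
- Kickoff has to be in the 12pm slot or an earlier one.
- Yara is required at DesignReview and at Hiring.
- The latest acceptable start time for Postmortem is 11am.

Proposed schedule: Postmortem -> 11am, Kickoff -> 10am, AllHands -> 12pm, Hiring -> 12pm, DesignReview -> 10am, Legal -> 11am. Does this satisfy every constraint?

DesignReview has to happen before AllHands — holds.
Legal and Postmortem are combined into the same hour — holds.
Kickoff has to be in the 12pm slot or an earlier one — holds.
Hiring is already locked to 12pm — holds.
Yara is required at DesignReview and at Hiring — holds.
The latest acceptable start time for Postmortem is 11am — holds.

Yes, all constraints hold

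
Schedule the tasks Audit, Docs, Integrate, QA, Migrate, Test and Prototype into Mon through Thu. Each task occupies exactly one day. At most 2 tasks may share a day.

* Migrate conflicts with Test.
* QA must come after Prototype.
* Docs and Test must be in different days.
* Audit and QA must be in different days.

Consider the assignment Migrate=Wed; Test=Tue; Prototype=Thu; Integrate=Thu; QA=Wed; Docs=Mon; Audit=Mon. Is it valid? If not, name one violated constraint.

No. QA must come after Prototype is not satisfied.

Migrate conflicts with Test — holds.
Docs and Test must be in different days — holds.
At most 2 tasks may share a day — holds.
QA must come after Prototype — violated.
Audit and QA must be in different days — holds.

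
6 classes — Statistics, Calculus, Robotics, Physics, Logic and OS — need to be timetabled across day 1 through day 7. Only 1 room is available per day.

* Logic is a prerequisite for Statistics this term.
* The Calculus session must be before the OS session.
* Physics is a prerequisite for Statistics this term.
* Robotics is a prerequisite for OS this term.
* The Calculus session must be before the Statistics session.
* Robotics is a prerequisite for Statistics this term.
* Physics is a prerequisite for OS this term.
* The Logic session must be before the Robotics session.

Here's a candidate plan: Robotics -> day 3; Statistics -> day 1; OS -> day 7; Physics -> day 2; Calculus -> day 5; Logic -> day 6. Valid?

Invalid. Logic is a prerequisite for Statistics this term.

Physics is a prerequisite for Statistics this term — violated.
Robotics is a prerequisite for OS this term — holds.
The Logic session must be before the Robotics session — violated.
Only 1 room is available per day — holds.
Logic is a prerequisite for Statistics this term — violated.
The Calculus session must be before the OS session — holds.
The Calculus session must be before the Statistics session — violated.
Robotics is a prerequisite for Statistics this term — violated.
Physics is a prerequisite for OS this term — holds.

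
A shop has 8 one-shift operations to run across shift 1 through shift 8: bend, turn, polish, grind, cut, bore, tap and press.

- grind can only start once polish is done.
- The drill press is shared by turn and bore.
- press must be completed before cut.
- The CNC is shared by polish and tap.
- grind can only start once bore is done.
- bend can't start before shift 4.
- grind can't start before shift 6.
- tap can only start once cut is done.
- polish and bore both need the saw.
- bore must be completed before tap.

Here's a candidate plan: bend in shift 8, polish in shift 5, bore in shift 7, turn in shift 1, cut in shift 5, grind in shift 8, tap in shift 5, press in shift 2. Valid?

The CNC is shared by polish and tap — violated.
press must be completed before cut — holds.
grind can only start once bore is done — holds.
grind can't start before shift 6 — holds.
bend can't start before shift 4 — holds.
bore must be completed before tap — violated.
polish and bore both need the saw — holds.
grind can only start once polish is done — holds.
tap can only start once cut is done — violated.
The drill press is shared by turn and bore — holds.

Invalid. The CNC is shared by polish and tap.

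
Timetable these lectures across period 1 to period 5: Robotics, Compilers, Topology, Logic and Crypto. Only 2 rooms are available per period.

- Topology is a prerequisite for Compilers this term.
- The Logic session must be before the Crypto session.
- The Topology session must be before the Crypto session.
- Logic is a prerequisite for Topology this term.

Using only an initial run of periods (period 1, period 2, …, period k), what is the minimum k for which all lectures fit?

The precedence chain requires at least 3 distinct periods.
With at most 2 per period and 5 lectures, at least 3 periods are needed.
3 works (last occupied period: period 3): for example Logic -> period 1; Robotics -> period 1; Topology -> period 2; Compilers -> period 3; Crypto -> period 3.

3 periods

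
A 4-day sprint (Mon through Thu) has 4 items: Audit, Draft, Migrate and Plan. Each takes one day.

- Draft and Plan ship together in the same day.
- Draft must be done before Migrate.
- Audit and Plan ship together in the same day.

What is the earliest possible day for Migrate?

Tue

Precedence pushes Migrate to at least Tue.
Migrate at Tue is achievable: Migrate -> Tue, Draft -> Mon, Plan -> Mon, Audit -> Mon.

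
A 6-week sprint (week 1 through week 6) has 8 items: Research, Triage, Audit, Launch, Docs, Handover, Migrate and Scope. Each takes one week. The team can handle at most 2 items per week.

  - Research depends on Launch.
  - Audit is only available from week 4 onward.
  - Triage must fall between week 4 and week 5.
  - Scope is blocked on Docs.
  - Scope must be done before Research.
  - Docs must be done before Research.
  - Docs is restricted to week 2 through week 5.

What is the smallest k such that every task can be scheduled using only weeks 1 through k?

5 weeks

The precedence chain requires at least 3 distinct weeks.
With at most 2 per week and 8 tasks, at least 4 weeks are needed.
Triage can't be placed before week 4, so the schedule must run through at least week 4.
Could 4 weeks be enough, i.e. nothing placed later than week 4? No: Triage's window within 4 weeks is {week 4}; Audit's window within 4 weeks is {week 4}; Docs's window within 4 weeks is {week 2, week 3, week 4}; Research must come after Docs (at week 2 or later) → {week 3, week 4}; Docs must come before Research (at week 4 or earlier) → {week 2, week 3}; Scope must come after Docs (at week 2 or later) → {week 3, week 4}; Research must come after Scope (at week 3 or later) → {week 4}; that puts Research, Triage and Audit all in week 4 — more than 2 per week.
So 4 weeks is not enough.
5 works (last occupied week: week 5): for example Migrate=week 2, Research=week 5, Triage=week 4, Audit=week 4, Handover=week 1, Docs=week 2, Scope=week 3, Launch=week 1.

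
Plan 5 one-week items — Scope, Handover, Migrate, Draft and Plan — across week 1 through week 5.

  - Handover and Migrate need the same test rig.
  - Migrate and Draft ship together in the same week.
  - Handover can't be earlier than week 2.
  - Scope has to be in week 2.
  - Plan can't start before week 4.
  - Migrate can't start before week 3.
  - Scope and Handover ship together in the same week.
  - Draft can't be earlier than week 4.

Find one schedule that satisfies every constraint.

Plan -> week 4, Handover -> week 2, Migrate -> week 4, Draft -> week 4, Scope -> week 2

Checking: Handover(week 2) != Migrate(week 4); Migrate = Draft = week 4; Scope = Handover = week 2; Scope=week 2 in [week 2,week 2]; Migrate=week 4 in [week 3,week 5]; Draft=week 4 in [week 4,week 5]; Handover=week 2 in [week 2,week 5]; Plan=week 4 in [week 4,week 5].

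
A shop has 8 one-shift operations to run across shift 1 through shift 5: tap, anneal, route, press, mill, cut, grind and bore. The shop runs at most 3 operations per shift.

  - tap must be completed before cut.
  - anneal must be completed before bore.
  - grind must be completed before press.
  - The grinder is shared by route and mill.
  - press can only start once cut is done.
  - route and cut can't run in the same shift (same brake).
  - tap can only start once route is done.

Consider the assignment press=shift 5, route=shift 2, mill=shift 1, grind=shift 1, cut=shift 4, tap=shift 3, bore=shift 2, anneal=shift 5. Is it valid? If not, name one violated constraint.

The shop runs at most 3 operations per shift — holds.
press can only start once cut is done — holds.
The grinder is shared by route and mill — holds.
tap can only start once route is done — holds.
anneal must be completed before bore — violated.
route and cut can't run in the same shift (same brake) — holds.
grind must be completed before press — holds.
tap must be completed before cut — holds.

No — it violates: anneal must be completed before bore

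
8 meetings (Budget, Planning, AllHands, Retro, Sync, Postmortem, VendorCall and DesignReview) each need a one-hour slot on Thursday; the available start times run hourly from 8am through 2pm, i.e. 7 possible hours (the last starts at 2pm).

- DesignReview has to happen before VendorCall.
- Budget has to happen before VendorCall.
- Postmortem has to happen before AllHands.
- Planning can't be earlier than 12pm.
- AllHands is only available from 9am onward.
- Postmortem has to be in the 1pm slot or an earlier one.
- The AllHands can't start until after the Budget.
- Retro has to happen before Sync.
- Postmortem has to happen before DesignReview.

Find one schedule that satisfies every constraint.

DesignReview -> 9am; Sync -> 9am; Budget -> 8am; Planning -> 12pm; Retro -> 8am; AllHands -> 9am; VendorCall -> 10am; Postmortem -> 8am

Checking: Budget(8am) before AllHands(9am); DesignReview(9am) before VendorCall(10am); Postmortem(8am) before DesignReview(9am); Retro(8am) before Sync(9am); Postmortem(8am) before AllHands(9am); Budget(8am) before VendorCall(10am); AllHands=9am in [9am,2pm]; Planning=12pm in [12pm,2pm]; Postmortem=8am in [8am,1pm].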